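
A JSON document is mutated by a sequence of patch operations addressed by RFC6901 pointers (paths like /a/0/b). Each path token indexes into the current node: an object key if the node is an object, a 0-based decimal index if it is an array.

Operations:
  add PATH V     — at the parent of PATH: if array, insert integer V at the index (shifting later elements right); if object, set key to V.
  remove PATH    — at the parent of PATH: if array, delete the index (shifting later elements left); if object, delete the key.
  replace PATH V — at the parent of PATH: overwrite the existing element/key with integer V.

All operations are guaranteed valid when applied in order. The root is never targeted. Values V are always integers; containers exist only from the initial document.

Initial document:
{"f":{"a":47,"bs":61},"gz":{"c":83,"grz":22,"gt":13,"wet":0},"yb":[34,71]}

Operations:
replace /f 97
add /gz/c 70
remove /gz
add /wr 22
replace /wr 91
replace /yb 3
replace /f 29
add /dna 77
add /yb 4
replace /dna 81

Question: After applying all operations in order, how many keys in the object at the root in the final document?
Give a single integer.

After op 1 (replace /f 97): {"f":97,"gz":{"c":83,"grz":22,"gt":13,"wet":0},"yb":[34,71]}
After op 2 (add /gz/c 70): {"f":97,"gz":{"c":70,"grz":22,"gt":13,"wet":0},"yb":[34,71]}
After op 3 (remove /gz): {"f":97,"yb":[34,71]}
After op 4 (add /wr 22): {"f":97,"wr":22,"yb":[34,71]}
After op 5 (replace /wr 91): {"f":97,"wr":91,"yb":[34,71]}
After op 6 (replace /yb 3): {"f":97,"wr":91,"yb":3}
After op 7 (replace /f 29): {"f":29,"wr":91,"yb":3}
After op 8 (add /dna 77): {"dna":77,"f":29,"wr":91,"yb":3}
After op 9 (add /yb 4): {"dna":77,"f":29,"wr":91,"yb":4}
After op 10 (replace /dna 81): {"dna":81,"f":29,"wr":91,"yb":4}
Size at the root: 4

Answer: 4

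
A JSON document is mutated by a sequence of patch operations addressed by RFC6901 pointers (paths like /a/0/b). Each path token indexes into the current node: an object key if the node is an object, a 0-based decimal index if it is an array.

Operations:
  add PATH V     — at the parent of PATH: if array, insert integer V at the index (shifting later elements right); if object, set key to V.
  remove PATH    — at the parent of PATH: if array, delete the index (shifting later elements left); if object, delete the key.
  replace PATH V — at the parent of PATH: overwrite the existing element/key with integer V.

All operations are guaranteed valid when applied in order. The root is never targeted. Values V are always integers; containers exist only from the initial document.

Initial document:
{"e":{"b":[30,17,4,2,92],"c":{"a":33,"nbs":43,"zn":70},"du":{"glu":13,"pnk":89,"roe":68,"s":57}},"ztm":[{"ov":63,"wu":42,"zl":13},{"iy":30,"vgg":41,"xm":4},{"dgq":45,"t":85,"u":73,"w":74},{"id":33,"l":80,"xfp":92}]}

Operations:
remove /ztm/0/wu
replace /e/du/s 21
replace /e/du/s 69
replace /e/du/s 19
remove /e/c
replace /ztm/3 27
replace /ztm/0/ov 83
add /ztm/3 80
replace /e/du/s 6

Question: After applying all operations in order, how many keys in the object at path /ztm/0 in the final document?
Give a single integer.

After op 1 (remove /ztm/0/wu): {"e":{"b":[30,17,4,2,92],"c":{"a":33,"nbs":43,"zn":70},"du":{"glu":13,"pnk":89,"roe":68,"s":57}},"ztm":[{"ov":63,"zl":13},{"iy":30,"vgg":41,"xm":4},{"dgq":45,"t":85,"u":73,"w":74},{"id":33,"l":80,"xfp":92}]}
After op 2 (replace /e/du/s 21): {"e":{"b":[30,17,4,2,92],"c":{"a":33,"nbs":43,"zn":70},"du":{"glu":13,"pnk":89,"roe":68,"s":21}},"ztm":[{"ov":63,"zl":13},{"iy":30,"vgg":41,"xm":4},{"dgq":45,"t":85,"u":73,"w":74},{"id":33,"l":80,"xfp":92}]}
After op 3 (replace /e/du/s 69): {"e":{"b":[30,17,4,2,92],"c":{"a":33,"nbs":43,"zn":70},"du":{"glu":13,"pnk":89,"roe":68,"s":69}},"ztm":[{"ov":63,"zl":13},{"iy":30,"vgg":41,"xm":4},{"dgq":45,"t":85,"u":73,"w":74},{"id":33,"l":80,"xfp":92}]}
After op 4 (replace /e/du/s 19): {"e":{"b":[30,17,4,2,92],"c":{"a":33,"nbs":43,"zn":70},"du":{"glu":13,"pnk":89,"roe":68,"s":19}},"ztm":[{"ov":63,"zl":13},{"iy":30,"vgg":41,"xm":4},{"dgq":45,"t":85,"u":73,"w":74},{"id":33,"l":80,"xfp":92}]}
After op 5 (remove /e/c): {"e":{"b":[30,17,4,2,92],"du":{"glu":13,"pnk":89,"roe":68,"s":19}},"ztm":[{"ov":63,"zl":13},{"iy":30,"vgg":41,"xm":4},{"dgq":45,"t":85,"u":73,"w":74},{"id":33,"l":80,"xfp":92}]}
After op 6 (replace /ztm/3 27): {"e":{"b":[30,17,4,2,92],"du":{"glu":13,"pnk":89,"roe":68,"s":19}},"ztm":[{"ov":63,"zl":13},{"iy":30,"vgg":41,"xm":4},{"dgq":45,"t":85,"u":73,"w":74},27]}
After op 7 (replace /ztm/0/ov 83): {"e":{"b":[30,17,4,2,92],"du":{"glu":13,"pnk":89,"roe":68,"s":19}},"ztm":[{"ov":83,"zl":13},{"iy":30,"vgg":41,"xm":4},{"dgq":45,"t":85,"u":73,"w":74},27]}
After op 8 (add /ztm/3 80): {"e":{"b":[30,17,4,2,92],"du":{"glu":13,"pnk":89,"roe":68,"s":19}},"ztm":[{"ov":83,"zl":13},{"iy":30,"vgg":41,"xm":4},{"dgq":45,"t":85,"u":73,"w":74},80,27]}
After op 9 (replace /e/du/s 6): {"e":{"b":[30,17,4,2,92],"du":{"glu":13,"pnk":89,"roe":68,"s":6}},"ztm":[{"ov":83,"zl":13},{"iy":30,"vgg":41,"xm":4},{"dgq":45,"t":85,"u":73,"w":74},80,27]}
Size at path /ztm/0: 2

Answer: 2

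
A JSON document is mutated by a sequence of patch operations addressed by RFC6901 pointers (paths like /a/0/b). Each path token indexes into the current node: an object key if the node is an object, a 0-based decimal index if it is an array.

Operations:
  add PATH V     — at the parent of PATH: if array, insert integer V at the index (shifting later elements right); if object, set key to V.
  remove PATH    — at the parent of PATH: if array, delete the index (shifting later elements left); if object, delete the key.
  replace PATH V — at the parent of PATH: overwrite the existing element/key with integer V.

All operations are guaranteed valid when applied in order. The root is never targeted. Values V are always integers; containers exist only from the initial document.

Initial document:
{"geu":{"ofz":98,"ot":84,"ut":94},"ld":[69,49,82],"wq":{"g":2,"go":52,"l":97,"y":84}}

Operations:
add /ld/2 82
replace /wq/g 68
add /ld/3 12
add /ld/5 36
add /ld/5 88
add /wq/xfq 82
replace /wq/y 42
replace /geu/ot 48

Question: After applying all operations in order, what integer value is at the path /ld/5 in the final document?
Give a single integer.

Answer: 88

Derivation:
After op 1 (add /ld/2 82): {"geu":{"ofz":98,"ot":84,"ut":94},"ld":[69,49,82,82],"wq":{"g":2,"go":52,"l":97,"y":84}}
After op 2 (replace /wq/g 68): {"geu":{"ofz":98,"ot":84,"ut":94},"ld":[69,49,82,82],"wq":{"g":68,"go":52,"l":97,"y":84}}
After op 3 (add /ld/3 12): {"geu":{"ofz":98,"ot":84,"ut":94},"ld":[69,49,82,12,82],"wq":{"g":68,"go":52,"l":97,"y":84}}
After op 4 (add /ld/5 36): {"geu":{"ofz":98,"ot":84,"ut":94},"ld":[69,49,82,12,82,36],"wq":{"g":68,"go":52,"l":97,"y":84}}
After op 5 (add /ld/5 88): {"geu":{"ofz":98,"ot":84,"ut":94},"ld":[69,49,82,12,82,88,36],"wq":{"g":68,"go":52,"l":97,"y":84}}
After op 6 (add /wq/xfq 82): {"geu":{"ofz":98,"ot":84,"ut":94},"ld":[69,49,82,12,82,88,36],"wq":{"g":68,"go":52,"l":97,"xfq":82,"y":84}}
After op 7 (replace /wq/y 42): {"geu":{"ofz":98,"ot":84,"ut":94},"ld":[69,49,82,12,82,88,36],"wq":{"g":68,"go":52,"l":97,"xfq":82,"y":42}}
After op 8 (replace /geu/ot 48): {"geu":{"ofz":98,"ot":48,"ut":94},"ld":[69,49,82,12,82,88,36],"wq":{"g":68,"go":52,"l":97,"xfq":82,"y":42}}
Value at /ld/5: 88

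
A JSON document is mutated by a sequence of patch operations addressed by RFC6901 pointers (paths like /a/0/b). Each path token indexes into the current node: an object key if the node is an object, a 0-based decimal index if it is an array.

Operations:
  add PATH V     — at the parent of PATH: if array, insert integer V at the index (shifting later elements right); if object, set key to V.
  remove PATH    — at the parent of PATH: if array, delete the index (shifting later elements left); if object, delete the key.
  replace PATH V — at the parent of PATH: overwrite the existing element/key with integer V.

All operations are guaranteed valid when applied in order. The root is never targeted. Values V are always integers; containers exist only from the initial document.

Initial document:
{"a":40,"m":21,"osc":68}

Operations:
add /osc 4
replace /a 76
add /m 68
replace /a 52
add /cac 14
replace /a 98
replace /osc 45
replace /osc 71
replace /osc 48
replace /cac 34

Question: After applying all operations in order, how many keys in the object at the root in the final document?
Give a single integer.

Answer: 4

Derivation:
After op 1 (add /osc 4): {"a":40,"m":21,"osc":4}
After op 2 (replace /a 76): {"a":76,"m":21,"osc":4}
After op 3 (add /m 68): {"a":76,"m":68,"osc":4}
After op 4 (replace /a 52): {"a":52,"m":68,"osc":4}
After op 5 (add /cac 14): {"a":52,"cac":14,"m":68,"osc":4}
After op 6 (replace /a 98): {"a":98,"cac":14,"m":68,"osc":4}
After op 7 (replace /osc 45): {"a":98,"cac":14,"m":68,"osc":45}
After op 8 (replace /osc 71): {"a":98,"cac":14,"m":68,"osc":71}
After op 9 (replace /osc 48): {"a":98,"cac":14,"m":68,"osc":48}
After op 10 (replace /cac 34): {"a":98,"cac":34,"m":68,"osc":48}
Size at the root: 4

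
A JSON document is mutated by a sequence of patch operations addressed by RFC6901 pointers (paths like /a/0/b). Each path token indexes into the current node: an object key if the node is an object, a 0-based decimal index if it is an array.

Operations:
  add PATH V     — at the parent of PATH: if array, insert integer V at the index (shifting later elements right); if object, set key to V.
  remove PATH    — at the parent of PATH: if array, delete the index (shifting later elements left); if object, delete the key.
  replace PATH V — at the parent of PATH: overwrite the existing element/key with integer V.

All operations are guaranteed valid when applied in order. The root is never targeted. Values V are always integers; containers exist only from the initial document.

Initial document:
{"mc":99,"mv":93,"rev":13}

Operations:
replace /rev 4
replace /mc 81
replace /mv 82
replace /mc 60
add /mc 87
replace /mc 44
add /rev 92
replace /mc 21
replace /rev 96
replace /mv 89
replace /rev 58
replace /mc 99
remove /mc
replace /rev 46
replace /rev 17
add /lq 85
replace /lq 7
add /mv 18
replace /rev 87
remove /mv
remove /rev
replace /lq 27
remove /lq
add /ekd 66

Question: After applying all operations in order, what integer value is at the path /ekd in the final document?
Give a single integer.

Answer: 66

Derivation:
After op 1 (replace /rev 4): {"mc":99,"mv":93,"rev":4}
After op 2 (replace /mc 81): {"mc":81,"mv":93,"rev":4}
After op 3 (replace /mv 82): {"mc":81,"mv":82,"rev":4}
After op 4 (replace /mc 60): {"mc":60,"mv":82,"rev":4}
After op 5 (add /mc 87): {"mc":87,"mv":82,"rev":4}
After op 6 (replace /mc 44): {"mc":44,"mv":82,"rev":4}
After op 7 (add /rev 92): {"mc":44,"mv":82,"rev":92}
After op 8 (replace /mc 21): {"mc":21,"mv":82,"rev":92}
After op 9 (replace /rev 96): {"mc":21,"mv":82,"rev":96}
After op 10 (replace /mv 89): {"mc":21,"mv":89,"rev":96}
After op 11 (replace /rev 58): {"mc":21,"mv":89,"rev":58}
After op 12 (replace /mc 99): {"mc":99,"mv":89,"rev":58}
After op 13 (remove /mc): {"mv":89,"rev":58}
After op 14 (replace /rev 46): {"mv":89,"rev":46}
After op 15 (replace /rev 17): {"mv":89,"rev":17}
After op 16 (add /lq 85): {"lq":85,"mv":89,"rev":17}
After op 17 (replace /lq 7): {"lq":7,"mv":89,"rev":17}
After op 18 (add /mv 18): {"lq":7,"mv":18,"rev":17}
After op 19 (replace /rev 87): {"lq":7,"mv":18,"rev":87}
After op 20 (remove /mv): {"lq":7,"rev":87}
After op 21 (remove /rev): {"lq":7}
After op 22 (replace /lq 27): {"lq":27}
After op 23 (remove /lq): {}
After op 24 (add /ekd 66): {"ekd":66}
Value at /ekd: 66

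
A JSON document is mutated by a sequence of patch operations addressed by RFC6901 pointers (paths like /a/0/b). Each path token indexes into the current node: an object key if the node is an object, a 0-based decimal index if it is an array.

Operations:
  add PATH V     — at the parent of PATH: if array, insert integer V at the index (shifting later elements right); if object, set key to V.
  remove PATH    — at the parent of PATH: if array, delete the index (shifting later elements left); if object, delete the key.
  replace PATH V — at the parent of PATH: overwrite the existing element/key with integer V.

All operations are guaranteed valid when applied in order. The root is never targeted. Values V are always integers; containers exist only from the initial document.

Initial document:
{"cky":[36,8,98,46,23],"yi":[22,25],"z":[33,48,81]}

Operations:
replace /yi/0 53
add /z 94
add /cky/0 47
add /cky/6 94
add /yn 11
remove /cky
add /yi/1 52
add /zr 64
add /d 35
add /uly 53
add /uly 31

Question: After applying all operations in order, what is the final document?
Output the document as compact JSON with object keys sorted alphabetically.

Answer: {"d":35,"uly":31,"yi":[53,52,25],"yn":11,"z":94,"zr":64}

Derivation:
After op 1 (replace /yi/0 53): {"cky":[36,8,98,46,23],"yi":[53,25],"z":[33,48,81]}
After op 2 (add /z 94): {"cky":[36,8,98,46,23],"yi":[53,25],"z":94}
After op 3 (add /cky/0 47): {"cky":[47,36,8,98,46,23],"yi":[53,25],"z":94}
After op 4 (add /cky/6 94): {"cky":[47,36,8,98,46,23,94],"yi":[53,25],"z":94}
After op 5 (add /yn 11): {"cky":[47,36,8,98,46,23,94],"yi":[53,25],"yn":11,"z":94}
After op 6 (remove /cky): {"yi":[53,25],"yn":11,"z":94}
After op 7 (add /yi/1 52): {"yi":[53,52,25],"yn":11,"z":94}
After op 8 (add /zr 64): {"yi":[53,52,25],"yn":11,"z":94,"zr":64}
After op 9 (add /d 35): {"d":35,"yi":[53,52,25],"yn":11,"z":94,"zr":64}
After op 10 (add /uly 53): {"d":35,"uly":53,"yi":[53,52,25],"yn":11,"z":94,"zr":64}
After op 11 (add /uly 31): {"d":35,"uly":31,"yi":[53,52,25],"yn":11,"z":94,"zr":64}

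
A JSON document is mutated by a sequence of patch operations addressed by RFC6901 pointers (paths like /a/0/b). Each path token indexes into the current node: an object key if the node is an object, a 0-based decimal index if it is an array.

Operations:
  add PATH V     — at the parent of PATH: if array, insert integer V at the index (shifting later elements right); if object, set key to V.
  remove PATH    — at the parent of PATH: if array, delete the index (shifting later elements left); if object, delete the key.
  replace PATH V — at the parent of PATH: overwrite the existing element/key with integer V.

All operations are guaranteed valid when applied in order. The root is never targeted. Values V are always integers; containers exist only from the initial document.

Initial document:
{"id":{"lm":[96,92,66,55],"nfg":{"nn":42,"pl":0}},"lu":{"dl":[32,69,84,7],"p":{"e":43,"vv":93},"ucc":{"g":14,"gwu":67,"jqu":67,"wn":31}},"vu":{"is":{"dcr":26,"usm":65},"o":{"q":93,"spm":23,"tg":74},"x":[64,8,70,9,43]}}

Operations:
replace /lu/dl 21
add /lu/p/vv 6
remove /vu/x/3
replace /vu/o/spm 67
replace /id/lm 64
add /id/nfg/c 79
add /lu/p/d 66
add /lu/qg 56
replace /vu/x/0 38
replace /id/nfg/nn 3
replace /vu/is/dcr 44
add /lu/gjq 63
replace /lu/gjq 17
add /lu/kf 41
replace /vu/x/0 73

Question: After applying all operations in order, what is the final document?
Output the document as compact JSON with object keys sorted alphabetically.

Answer: {"id":{"lm":64,"nfg":{"c":79,"nn":3,"pl":0}},"lu":{"dl":21,"gjq":17,"kf":41,"p":{"d":66,"e":43,"vv":6},"qg":56,"ucc":{"g":14,"gwu":67,"jqu":67,"wn":31}},"vu":{"is":{"dcr":44,"usm":65},"o":{"q":93,"spm":67,"tg":74},"x":[73,8,70,43]}}

Derivation:
After op 1 (replace /lu/dl 21): {"id":{"lm":[96,92,66,55],"nfg":{"nn":42,"pl":0}},"lu":{"dl":21,"p":{"e":43,"vv":93},"ucc":{"g":14,"gwu":67,"jqu":67,"wn":31}},"vu":{"is":{"dcr":26,"usm":65},"o":{"q":93,"spm":23,"tg":74},"x":[64,8,70,9,43]}}
After op 2 (add /lu/p/vv 6): {"id":{"lm":[96,92,66,55],"nfg":{"nn":42,"pl":0}},"lu":{"dl":21,"p":{"e":43,"vv":6},"ucc":{"g":14,"gwu":67,"jqu":67,"wn":31}},"vu":{"is":{"dcr":26,"usm":65},"o":{"q":93,"spm":23,"tg":74},"x":[64,8,70,9,43]}}
After op 3 (remove /vu/x/3): {"id":{"lm":[96,92,66,55],"nfg":{"nn":42,"pl":0}},"lu":{"dl":21,"p":{"e":43,"vv":6},"ucc":{"g":14,"gwu":67,"jqu":67,"wn":31}},"vu":{"is":{"dcr":26,"usm":65},"o":{"q":93,"spm":23,"tg":74},"x":[64,8,70,43]}}
After op 4 (replace /vu/o/spm 67): {"id":{"lm":[96,92,66,55],"nfg":{"nn":42,"pl":0}},"lu":{"dl":21,"p":{"e":43,"vv":6},"ucc":{"g":14,"gwu":67,"jqu":67,"wn":31}},"vu":{"is":{"dcr":26,"usm":65},"o":{"q":93,"spm":67,"tg":74},"x":[64,8,70,43]}}
After op 5 (replace /id/lm 64): {"id":{"lm":64,"nfg":{"nn":42,"pl":0}},"lu":{"dl":21,"p":{"e":43,"vv":6},"ucc":{"g":14,"gwu":67,"jqu":67,"wn":31}},"vu":{"is":{"dcr":26,"usm":65},"o":{"q":93,"spm":67,"tg":74},"x":[64,8,70,43]}}
After op 6 (add /id/nfg/c 79): {"id":{"lm":64,"nfg":{"c":79,"nn":42,"pl":0}},"lu":{"dl":21,"p":{"e":43,"vv":6},"ucc":{"g":14,"gwu":67,"jqu":67,"wn":31}},"vu":{"is":{"dcr":26,"usm":65},"o":{"q":93,"spm":67,"tg":74},"x":[64,8,70,43]}}
After op 7 (add /lu/p/d 66): {"id":{"lm":64,"nfg":{"c":79,"nn":42,"pl":0}},"lu":{"dl":21,"p":{"d":66,"e":43,"vv":6},"ucc":{"g":14,"gwu":67,"jqu":67,"wn":31}},"vu":{"is":{"dcr":26,"usm":65},"o":{"q":93,"spm":67,"tg":74},"x":[64,8,70,43]}}
After op 8 (add /lu/qg 56): {"id":{"lm":64,"nfg":{"c":79,"nn":42,"pl":0}},"lu":{"dl":21,"p":{"d":66,"e":43,"vv":6},"qg":56,"ucc":{"g":14,"gwu":67,"jqu":67,"wn":31}},"vu":{"is":{"dcr":26,"usm":65},"o":{"q":93,"spm":67,"tg":74},"x":[64,8,70,43]}}
After op 9 (replace /vu/x/0 38): {"id":{"lm":64,"nfg":{"c":79,"nn":42,"pl":0}},"lu":{"dl":21,"p":{"d":66,"e":43,"vv":6},"qg":56,"ucc":{"g":14,"gwu":67,"jqu":67,"wn":31}},"vu":{"is":{"dcr":26,"usm":65},"o":{"q":93,"spm":67,"tg":74},"x":[38,8,70,43]}}
After op 10 (replace /id/nfg/nn 3): {"id":{"lm":64,"nfg":{"c":79,"nn":3,"pl":0}},"lu":{"dl":21,"p":{"d":66,"e":43,"vv":6},"qg":56,"ucc":{"g":14,"gwu":67,"jqu":67,"wn":31}},"vu":{"is":{"dcr":26,"usm":65},"o":{"q":93,"spm":67,"tg":74},"x":[38,8,70,43]}}
After op 11 (replace /vu/is/dcr 44): {"id":{"lm":64,"nfg":{"c":79,"nn":3,"pl":0}},"lu":{"dl":21,"p":{"d":66,"e":43,"vv":6},"qg":56,"ucc":{"g":14,"gwu":67,"jqu":67,"wn":31}},"vu":{"is":{"dcr":44,"usm":65},"o":{"q":93,"spm":67,"tg":74},"x":[38,8,70,43]}}
After op 12 (add /lu/gjq 63): {"id":{"lm":64,"nfg":{"c":79,"nn":3,"pl":0}},"lu":{"dl":21,"gjq":63,"p":{"d":66,"e":43,"vv":6},"qg":56,"ucc":{"g":14,"gwu":67,"jqu":67,"wn":31}},"vu":{"is":{"dcr":44,"usm":65},"o":{"q":93,"spm":67,"tg":74},"x":[38,8,70,43]}}
After op 13 (replace /lu/gjq 17): {"id":{"lm":64,"nfg":{"c":79,"nn":3,"pl":0}},"lu":{"dl":21,"gjq":17,"p":{"d":66,"e":43,"vv":6},"qg":56,"ucc":{"g":14,"gwu":67,"jqu":67,"wn":31}},"vu":{"is":{"dcr":44,"usm":65},"o":{"q":93,"spm":67,"tg":74},"x":[38,8,70,43]}}
After op 14 (add /lu/kf 41): {"id":{"lm":64,"nfg":{"c":79,"nn":3,"pl":0}},"lu":{"dl":21,"gjq":17,"kf":41,"p":{"d":66,"e":43,"vv":6},"qg":56,"ucc":{"g":14,"gwu":67,"jqu":67,"wn":31}},"vu":{"is":{"dcr":44,"usm":65},"o":{"q":93,"spm":67,"tg":74},"x":[38,8,70,43]}}
After op 15 (replace /vu/x/0 73): {"id":{"lm":64,"nfg":{"c":79,"nn":3,"pl":0}},"lu":{"dl":21,"gjq":17,"kf":41,"p":{"d":66,"e":43,"vv":6},"qg":56,"ucc":{"g":14,"gwu":67,"jqu":67,"wn":31}},"vu":{"is":{"dcr":44,"usm":65},"o":{"q":93,"spm":67,"tg":74},"x":[73,8,70,43]}}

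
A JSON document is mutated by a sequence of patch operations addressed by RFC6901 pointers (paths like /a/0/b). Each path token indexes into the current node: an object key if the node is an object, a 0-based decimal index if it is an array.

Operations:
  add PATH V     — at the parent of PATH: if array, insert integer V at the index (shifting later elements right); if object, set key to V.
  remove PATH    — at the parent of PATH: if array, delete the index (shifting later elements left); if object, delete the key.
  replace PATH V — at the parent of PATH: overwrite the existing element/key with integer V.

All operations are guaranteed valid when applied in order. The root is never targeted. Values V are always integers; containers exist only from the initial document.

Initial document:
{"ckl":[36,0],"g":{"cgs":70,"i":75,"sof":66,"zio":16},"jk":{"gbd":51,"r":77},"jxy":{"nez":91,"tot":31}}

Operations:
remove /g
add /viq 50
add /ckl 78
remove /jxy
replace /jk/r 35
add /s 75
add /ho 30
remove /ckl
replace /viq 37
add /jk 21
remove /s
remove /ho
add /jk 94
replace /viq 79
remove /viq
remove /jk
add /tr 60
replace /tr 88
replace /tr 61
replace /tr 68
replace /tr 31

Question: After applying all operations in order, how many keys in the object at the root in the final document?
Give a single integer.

After op 1 (remove /g): {"ckl":[36,0],"jk":{"gbd":51,"r":77},"jxy":{"nez":91,"tot":31}}
After op 2 (add /viq 50): {"ckl":[36,0],"jk":{"gbd":51,"r":77},"jxy":{"nez":91,"tot":31},"viq":50}
After op 3 (add /ckl 78): {"ckl":78,"jk":{"gbd":51,"r":77},"jxy":{"nez":91,"tot":31},"viq":50}
After op 4 (remove /jxy): {"ckl":78,"jk":{"gbd":51,"r":77},"viq":50}
After op 5 (replace /jk/r 35): {"ckl":78,"jk":{"gbd":51,"r":35},"viq":50}
After op 6 (add /s 75): {"ckl":78,"jk":{"gbd":51,"r":35},"s":75,"viq":50}
After op 7 (add /ho 30): {"ckl":78,"ho":30,"jk":{"gbd":51,"r":35},"s":75,"viq":50}
After op 8 (remove /ckl): {"ho":30,"jk":{"gbd":51,"r":35},"s":75,"viq":50}
After op 9 (replace /viq 37): {"ho":30,"jk":{"gbd":51,"r":35},"s":75,"viq":37}
After op 10 (add /jk 21): {"ho":30,"jk":21,"s":75,"viq":37}
After op 11 (remove /s): {"ho":30,"jk":21,"viq":37}
After op 12 (remove /ho): {"jk":21,"viq":37}
After op 13 (add /jk 94): {"jk":94,"viq":37}
After op 14 (replace /viq 79): {"jk":94,"viq":79}
After op 15 (remove /viq): {"jk":94}
After op 16 (remove /jk): {}
After op 17 (add /tr 60): {"tr":60}
After op 18 (replace /tr 88): {"tr":88}
After op 19 (replace /tr 61): {"tr":61}
After op 20 (replace /tr 68): {"tr":68}
After op 21 (replace /tr 31): {"tr":31}
Size at the root: 1

Answer: 1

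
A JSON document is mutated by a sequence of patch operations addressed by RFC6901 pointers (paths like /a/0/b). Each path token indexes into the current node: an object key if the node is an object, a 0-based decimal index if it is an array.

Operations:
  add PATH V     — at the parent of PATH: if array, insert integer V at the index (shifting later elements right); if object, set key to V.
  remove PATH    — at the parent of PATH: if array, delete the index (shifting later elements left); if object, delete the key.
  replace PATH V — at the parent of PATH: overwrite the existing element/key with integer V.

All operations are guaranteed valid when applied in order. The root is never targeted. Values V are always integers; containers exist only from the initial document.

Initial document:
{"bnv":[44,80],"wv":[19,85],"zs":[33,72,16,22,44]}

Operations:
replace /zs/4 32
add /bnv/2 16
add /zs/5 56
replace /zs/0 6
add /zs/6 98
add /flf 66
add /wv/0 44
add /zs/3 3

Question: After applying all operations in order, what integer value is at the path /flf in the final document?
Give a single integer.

Answer: 66

Derivation:
After op 1 (replace /zs/4 32): {"bnv":[44,80],"wv":[19,85],"zs":[33,72,16,22,32]}
After op 2 (add /bnv/2 16): {"bnv":[44,80,16],"wv":[19,85],"zs":[33,72,16,22,32]}
After op 3 (add /zs/5 56): {"bnv":[44,80,16],"wv":[19,85],"zs":[33,72,16,22,32,56]}
After op 4 (replace /zs/0 6): {"bnv":[44,80,16],"wv":[19,85],"zs":[6,72,16,22,32,56]}
After op 5 (add /zs/6 98): {"bnv":[44,80,16],"wv":[19,85],"zs":[6,72,16,22,32,56,98]}
After op 6 (add /flf 66): {"bnv":[44,80,16],"flf":66,"wv":[19,85],"zs":[6,72,16,22,32,56,98]}
After op 7 (add /wv/0 44): {"bnv":[44,80,16],"flf":66,"wv":[44,19,85],"zs":[6,72,16,22,32,56,98]}
After op 8 (add /zs/3 3): {"bnv":[44,80,16],"flf":66,"wv":[44,19,85],"zs":[6,72,16,3,22,32,56,98]}
Value at /flf: 66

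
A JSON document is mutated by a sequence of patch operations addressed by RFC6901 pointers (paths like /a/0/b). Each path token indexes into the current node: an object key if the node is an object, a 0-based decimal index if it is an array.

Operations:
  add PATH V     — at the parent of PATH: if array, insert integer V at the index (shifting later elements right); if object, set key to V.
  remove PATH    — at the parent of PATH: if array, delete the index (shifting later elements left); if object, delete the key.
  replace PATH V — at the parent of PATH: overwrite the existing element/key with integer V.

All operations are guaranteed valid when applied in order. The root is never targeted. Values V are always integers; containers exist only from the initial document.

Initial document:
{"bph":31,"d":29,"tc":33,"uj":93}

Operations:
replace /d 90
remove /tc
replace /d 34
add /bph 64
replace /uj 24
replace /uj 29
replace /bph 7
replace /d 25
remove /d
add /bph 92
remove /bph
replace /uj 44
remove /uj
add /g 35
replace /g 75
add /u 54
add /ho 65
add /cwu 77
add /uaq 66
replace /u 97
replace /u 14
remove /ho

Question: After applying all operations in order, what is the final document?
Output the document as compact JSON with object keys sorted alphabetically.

After op 1 (replace /d 90): {"bph":31,"d":90,"tc":33,"uj":93}
After op 2 (remove /tc): {"bph":31,"d":90,"uj":93}
After op 3 (replace /d 34): {"bph":31,"d":34,"uj":93}
After op 4 (add /bph 64): {"bph":64,"d":34,"uj":93}
After op 5 (replace /uj 24): {"bph":64,"d":34,"uj":24}
After op 6 (replace /uj 29): {"bph":64,"d":34,"uj":29}
After op 7 (replace /bph 7): {"bph":7,"d":34,"uj":29}
After op 8 (replace /d 25): {"bph":7,"d":25,"uj":29}
After op 9 (remove /d): {"bph":7,"uj":29}
After op 10 (add /bph 92): {"bph":92,"uj":29}
After op 11 (remove /bph): {"uj":29}
After op 12 (replace /uj 44): {"uj":44}
After op 13 (remove /uj): {}
After op 14 (add /g 35): {"g":35}
After op 15 (replace /g 75): {"g":75}
After op 16 (add /u 54): {"g":75,"u":54}
After op 17 (add /ho 65): {"g":75,"ho":65,"u":54}
After op 18 (add /cwu 77): {"cwu":77,"g":75,"ho":65,"u":54}
After op 19 (add /uaq 66): {"cwu":77,"g":75,"ho":65,"u":54,"uaq":66}
After op 20 (replace /u 97): {"cwu":77,"g":75,"ho":65,"u":97,"uaq":66}
After op 21 (replace /u 14): {"cwu":77,"g":75,"ho":65,"u":14,"uaq":66}
After op 22 (remove /ho): {"cwu":77,"g":75,"u":14,"uaq":66}

Answer: {"cwu":77,"g":75,"u":14,"uaq":66}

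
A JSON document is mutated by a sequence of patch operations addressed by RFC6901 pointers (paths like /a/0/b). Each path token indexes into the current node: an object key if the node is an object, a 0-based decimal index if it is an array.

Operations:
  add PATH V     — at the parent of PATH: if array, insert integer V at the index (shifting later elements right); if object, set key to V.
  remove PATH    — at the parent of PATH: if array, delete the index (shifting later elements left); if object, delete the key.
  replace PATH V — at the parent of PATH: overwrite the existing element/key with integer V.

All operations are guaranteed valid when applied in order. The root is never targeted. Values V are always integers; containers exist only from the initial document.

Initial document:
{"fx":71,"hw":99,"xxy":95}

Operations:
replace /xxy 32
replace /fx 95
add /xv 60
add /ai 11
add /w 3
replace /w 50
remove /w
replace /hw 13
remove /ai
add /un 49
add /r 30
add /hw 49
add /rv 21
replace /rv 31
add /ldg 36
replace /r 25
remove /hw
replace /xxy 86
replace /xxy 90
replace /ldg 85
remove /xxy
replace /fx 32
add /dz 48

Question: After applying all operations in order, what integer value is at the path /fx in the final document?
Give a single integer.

After op 1 (replace /xxy 32): {"fx":71,"hw":99,"xxy":32}
After op 2 (replace /fx 95): {"fx":95,"hw":99,"xxy":32}
After op 3 (add /xv 60): {"fx":95,"hw":99,"xv":60,"xxy":32}
After op 4 (add /ai 11): {"ai":11,"fx":95,"hw":99,"xv":60,"xxy":32}
After op 5 (add /w 3): {"ai":11,"fx":95,"hw":99,"w":3,"xv":60,"xxy":32}
After op 6 (replace /w 50): {"ai":11,"fx":95,"hw":99,"w":50,"xv":60,"xxy":32}
After op 7 (remove /w): {"ai":11,"fx":95,"hw":99,"xv":60,"xxy":32}
After op 8 (replace /hw 13): {"ai":11,"fx":95,"hw":13,"xv":60,"xxy":32}
After op 9 (remove /ai): {"fx":95,"hw":13,"xv":60,"xxy":32}
After op 10 (add /un 49): {"fx":95,"hw":13,"un":49,"xv":60,"xxy":32}
After op 11 (add /r 30): {"fx":95,"hw":13,"r":30,"un":49,"xv":60,"xxy":32}
After op 12 (add /hw 49): {"fx":95,"hw":49,"r":30,"un":49,"xv":60,"xxy":32}
After op 13 (add /rv 21): {"fx":95,"hw":49,"r":30,"rv":21,"un":49,"xv":60,"xxy":32}
After op 14 (replace /rv 31): {"fx":95,"hw":49,"r":30,"rv":31,"un":49,"xv":60,"xxy":32}
After op 15 (add /ldg 36): {"fx":95,"hw":49,"ldg":36,"r":30,"rv":31,"un":49,"xv":60,"xxy":32}
After op 16 (replace /r 25): {"fx":95,"hw":49,"ldg":36,"r":25,"rv":31,"un":49,"xv":60,"xxy":32}
After op 17 (remove /hw): {"fx":95,"ldg":36,"r":25,"rv":31,"un":49,"xv":60,"xxy":32}
After op 18 (replace /xxy 86): {"fx":95,"ldg":36,"r":25,"rv":31,"un":49,"xv":60,"xxy":86}
After op 19 (replace /xxy 90): {"fx":95,"ldg":36,"r":25,"rv":31,"un":49,"xv":60,"xxy":90}
After op 20 (replace /ldg 85): {"fx":95,"ldg":85,"r":25,"rv":31,"un":49,"xv":60,"xxy":90}
After op 21 (remove /xxy): {"fx":95,"ldg":85,"r":25,"rv":31,"un":49,"xv":60}
After op 22 (replace /fx 32): {"fx":32,"ldg":85,"r":25,"rv":31,"un":49,"xv":60}
After op 23 (add /dz 48): {"dz":48,"fx":32,"ldg":85,"r":25,"rv":31,"un":49,"xv":60}
Value at /fx: 32

Answer: 32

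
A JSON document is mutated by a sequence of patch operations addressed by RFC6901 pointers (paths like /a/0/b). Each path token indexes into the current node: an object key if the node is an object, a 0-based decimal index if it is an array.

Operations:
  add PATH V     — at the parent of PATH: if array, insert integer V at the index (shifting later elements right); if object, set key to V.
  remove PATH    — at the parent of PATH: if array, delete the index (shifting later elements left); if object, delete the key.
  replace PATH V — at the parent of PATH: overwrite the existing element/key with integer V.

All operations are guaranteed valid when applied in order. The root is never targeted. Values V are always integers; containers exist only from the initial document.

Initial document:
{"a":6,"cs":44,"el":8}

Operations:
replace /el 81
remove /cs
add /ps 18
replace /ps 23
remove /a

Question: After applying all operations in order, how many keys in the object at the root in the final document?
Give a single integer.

Answer: 2

Derivation:
After op 1 (replace /el 81): {"a":6,"cs":44,"el":81}
After op 2 (remove /cs): {"a":6,"el":81}
After op 3 (add /ps 18): {"a":6,"el":81,"ps":18}
After op 4 (replace /ps 23): {"a":6,"el":81,"ps":23}
After op 5 (remove /a): {"el":81,"ps":23}
Size at the root: 2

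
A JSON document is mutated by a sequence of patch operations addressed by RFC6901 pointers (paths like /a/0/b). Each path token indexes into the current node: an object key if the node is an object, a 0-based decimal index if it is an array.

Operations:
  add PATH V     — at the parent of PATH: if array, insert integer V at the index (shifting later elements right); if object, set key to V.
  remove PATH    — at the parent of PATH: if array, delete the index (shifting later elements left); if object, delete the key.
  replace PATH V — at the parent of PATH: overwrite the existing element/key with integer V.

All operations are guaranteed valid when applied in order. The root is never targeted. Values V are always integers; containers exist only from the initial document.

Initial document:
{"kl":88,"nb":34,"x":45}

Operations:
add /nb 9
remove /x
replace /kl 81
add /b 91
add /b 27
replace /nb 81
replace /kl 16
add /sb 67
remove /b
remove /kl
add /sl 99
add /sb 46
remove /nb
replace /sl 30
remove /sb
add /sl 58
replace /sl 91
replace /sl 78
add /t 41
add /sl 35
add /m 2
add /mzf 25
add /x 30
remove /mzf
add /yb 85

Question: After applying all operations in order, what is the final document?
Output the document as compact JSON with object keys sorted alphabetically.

After op 1 (add /nb 9): {"kl":88,"nb":9,"x":45}
After op 2 (remove /x): {"kl":88,"nb":9}
After op 3 (replace /kl 81): {"kl":81,"nb":9}
After op 4 (add /b 91): {"b":91,"kl":81,"nb":9}
After op 5 (add /b 27): {"b":27,"kl":81,"nb":9}
After op 6 (replace /nb 81): {"b":27,"kl":81,"nb":81}
After op 7 (replace /kl 16): {"b":27,"kl":16,"nb":81}
After op 8 (add /sb 67): {"b":27,"kl":16,"nb":81,"sb":67}
After op 9 (remove /b): {"kl":16,"nb":81,"sb":67}
After op 10 (remove /kl): {"nb":81,"sb":67}
After op 11 (add /sl 99): {"nb":81,"sb":67,"sl":99}
After op 12 (add /sb 46): {"nb":81,"sb":46,"sl":99}
After op 13 (remove /nb): {"sb":46,"sl":99}
After op 14 (replace /sl 30): {"sb":46,"sl":30}
After op 15 (remove /sb): {"sl":30}
After op 16 (add /sl 58): {"sl":58}
After op 17 (replace /sl 91): {"sl":91}
After op 18 (replace /sl 78): {"sl":78}
After op 19 (add /t 41): {"sl":78,"t":41}
After op 20 (add /sl 35): {"sl":35,"t":41}
After op 21 (add /m 2): {"m":2,"sl":35,"t":41}
After op 22 (add /mzf 25): {"m":2,"mzf":25,"sl":35,"t":41}
After op 23 (add /x 30): {"m":2,"mzf":25,"sl":35,"t":41,"x":30}
After op 24 (remove /mzf): {"m":2,"sl":35,"t":41,"x":30}
After op 25 (add /yb 85): {"m":2,"sl":35,"t":41,"x":30,"yb":85}

Answer: {"m":2,"sl":35,"t":41,"x":30,"yb":85}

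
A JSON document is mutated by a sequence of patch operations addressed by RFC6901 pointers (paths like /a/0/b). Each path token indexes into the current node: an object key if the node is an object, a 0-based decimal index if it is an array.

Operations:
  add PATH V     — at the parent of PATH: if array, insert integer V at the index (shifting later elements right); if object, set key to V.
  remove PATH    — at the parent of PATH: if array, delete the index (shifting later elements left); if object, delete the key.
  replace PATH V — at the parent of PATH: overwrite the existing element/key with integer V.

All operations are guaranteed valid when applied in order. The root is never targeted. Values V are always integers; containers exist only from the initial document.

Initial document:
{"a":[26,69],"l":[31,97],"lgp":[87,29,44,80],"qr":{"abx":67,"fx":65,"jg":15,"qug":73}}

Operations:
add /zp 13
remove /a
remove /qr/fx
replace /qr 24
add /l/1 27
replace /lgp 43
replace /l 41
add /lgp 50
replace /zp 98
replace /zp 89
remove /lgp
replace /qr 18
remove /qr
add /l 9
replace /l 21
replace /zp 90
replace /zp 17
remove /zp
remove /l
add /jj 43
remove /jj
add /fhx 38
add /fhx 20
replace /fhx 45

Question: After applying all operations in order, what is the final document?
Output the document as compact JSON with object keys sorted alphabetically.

After op 1 (add /zp 13): {"a":[26,69],"l":[31,97],"lgp":[87,29,44,80],"qr":{"abx":67,"fx":65,"jg":15,"qug":73},"zp":13}
After op 2 (remove /a): {"l":[31,97],"lgp":[87,29,44,80],"qr":{"abx":67,"fx":65,"jg":15,"qug":73},"zp":13}
After op 3 (remove /qr/fx): {"l":[31,97],"lgp":[87,29,44,80],"qr":{"abx":67,"jg":15,"qug":73},"zp":13}
After op 4 (replace /qr 24): {"l":[31,97],"lgp":[87,29,44,80],"qr":24,"zp":13}
After op 5 (add /l/1 27): {"l":[31,27,97],"lgp":[87,29,44,80],"qr":24,"zp":13}
After op 6 (replace /lgp 43): {"l":[31,27,97],"lgp":43,"qr":24,"zp":13}
After op 7 (replace /l 41): {"l":41,"lgp":43,"qr":24,"zp":13}
After op 8 (add /lgp 50): {"l":41,"lgp":50,"qr":24,"zp":13}
After op 9 (replace /zp 98): {"l":41,"lgp":50,"qr":24,"zp":98}
After op 10 (replace /zp 89): {"l":41,"lgp":50,"qr":24,"zp":89}
After op 11 (remove /lgp): {"l":41,"qr":24,"zp":89}
After op 12 (replace /qr 18): {"l":41,"qr":18,"zp":89}
After op 13 (remove /qr): {"l":41,"zp":89}
After op 14 (add /l 9): {"l":9,"zp":89}
After op 15 (replace /l 21): {"l":21,"zp":89}
After op 16 (replace /zp 90): {"l":21,"zp":90}
After op 17 (replace /zp 17): {"l":21,"zp":17}
After op 18 (remove /zp): {"l":21}
After op 19 (remove /l): {}
After op 20 (add /jj 43): {"jj":43}
After op 21 (remove /jj): {}
After op 22 (add /fhx 38): {"fhx":38}
After op 23 (add /fhx 20): {"fhx":20}
After op 24 (replace /fhx 45): {"fhx":45}

Answer: {"fhx":45}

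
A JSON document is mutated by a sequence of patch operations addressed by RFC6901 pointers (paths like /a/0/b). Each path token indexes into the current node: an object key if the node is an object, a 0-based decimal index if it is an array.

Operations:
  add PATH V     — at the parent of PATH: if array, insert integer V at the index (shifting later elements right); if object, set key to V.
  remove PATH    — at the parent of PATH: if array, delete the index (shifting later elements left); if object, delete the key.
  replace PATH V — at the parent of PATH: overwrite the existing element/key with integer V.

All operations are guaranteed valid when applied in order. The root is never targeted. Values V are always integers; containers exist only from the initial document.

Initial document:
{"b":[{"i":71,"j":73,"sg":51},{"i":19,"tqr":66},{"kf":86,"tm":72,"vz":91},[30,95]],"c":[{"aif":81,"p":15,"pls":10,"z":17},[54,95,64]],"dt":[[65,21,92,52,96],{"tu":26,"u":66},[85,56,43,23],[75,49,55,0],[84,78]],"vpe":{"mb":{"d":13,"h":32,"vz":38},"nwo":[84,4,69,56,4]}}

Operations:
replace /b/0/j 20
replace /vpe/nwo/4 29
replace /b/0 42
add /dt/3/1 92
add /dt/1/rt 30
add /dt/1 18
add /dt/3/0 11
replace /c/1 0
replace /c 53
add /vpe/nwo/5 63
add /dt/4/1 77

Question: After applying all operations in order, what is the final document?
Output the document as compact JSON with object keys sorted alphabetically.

After op 1 (replace /b/0/j 20): {"b":[{"i":71,"j":20,"sg":51},{"i":19,"tqr":66},{"kf":86,"tm":72,"vz":91},[30,95]],"c":[{"aif":81,"p":15,"pls":10,"z":17},[54,95,64]],"dt":[[65,21,92,52,96],{"tu":26,"u":66},[85,56,43,23],[75,49,55,0],[84,78]],"vpe":{"mb":{"d":13,"h":32,"vz":38},"nwo":[84,4,69,56,4]}}
After op 2 (replace /vpe/nwo/4 29): {"b":[{"i":71,"j":20,"sg":51},{"i":19,"tqr":66},{"kf":86,"tm":72,"vz":91},[30,95]],"c":[{"aif":81,"p":15,"pls":10,"z":17},[54,95,64]],"dt":[[65,21,92,52,96],{"tu":26,"u":66},[85,56,43,23],[75,49,55,0],[84,78]],"vpe":{"mb":{"d":13,"h":32,"vz":38},"nwo":[84,4,69,56,29]}}
After op 3 (replace /b/0 42): {"b":[42,{"i":19,"tqr":66},{"kf":86,"tm":72,"vz":91},[30,95]],"c":[{"aif":81,"p":15,"pls":10,"z":17},[54,95,64]],"dt":[[65,21,92,52,96],{"tu":26,"u":66},[85,56,43,23],[75,49,55,0],[84,78]],"vpe":{"mb":{"d":13,"h":32,"vz":38},"nwo":[84,4,69,56,29]}}
After op 4 (add /dt/3/1 92): {"b":[42,{"i":19,"tqr":66},{"kf":86,"tm":72,"vz":91},[30,95]],"c":[{"aif":81,"p":15,"pls":10,"z":17},[54,95,64]],"dt":[[65,21,92,52,96],{"tu":26,"u":66},[85,56,43,23],[75,92,49,55,0],[84,78]],"vpe":{"mb":{"d":13,"h":32,"vz":38},"nwo":[84,4,69,56,29]}}
After op 5 (add /dt/1/rt 30): {"b":[42,{"i":19,"tqr":66},{"kf":86,"tm":72,"vz":91},[30,95]],"c":[{"aif":81,"p":15,"pls":10,"z":17},[54,95,64]],"dt":[[65,21,92,52,96],{"rt":30,"tu":26,"u":66},[85,56,43,23],[75,92,49,55,0],[84,78]],"vpe":{"mb":{"d":13,"h":32,"vz":38},"nwo":[84,4,69,56,29]}}
After op 6 (add /dt/1 18): {"b":[42,{"i":19,"tqr":66},{"kf":86,"tm":72,"vz":91},[30,95]],"c":[{"aif":81,"p":15,"pls":10,"z":17},[54,95,64]],"dt":[[65,21,92,52,96],18,{"rt":30,"tu":26,"u":66},[85,56,43,23],[75,92,49,55,0],[84,78]],"vpe":{"mb":{"d":13,"h":32,"vz":38},"nwo":[84,4,69,56,29]}}
After op 7 (add /dt/3/0 11): {"b":[42,{"i":19,"tqr":66},{"kf":86,"tm":72,"vz":91},[30,95]],"c":[{"aif":81,"p":15,"pls":10,"z":17},[54,95,64]],"dt":[[65,21,92,52,96],18,{"rt":30,"tu":26,"u":66},[11,85,56,43,23],[75,92,49,55,0],[84,78]],"vpe":{"mb":{"d":13,"h":32,"vz":38},"nwo":[84,4,69,56,29]}}
After op 8 (replace /c/1 0): {"b":[42,{"i":19,"tqr":66},{"kf":86,"tm":72,"vz":91},[30,95]],"c":[{"aif":81,"p":15,"pls":10,"z":17},0],"dt":[[65,21,92,52,96],18,{"rt":30,"tu":26,"u":66},[11,85,56,43,23],[75,92,49,55,0],[84,78]],"vpe":{"mb":{"d":13,"h":32,"vz":38},"nwo":[84,4,69,56,29]}}
After op 9 (replace /c 53): {"b":[42,{"i":19,"tqr":66},{"kf":86,"tm":72,"vz":91},[30,95]],"c":53,"dt":[[65,21,92,52,96],18,{"rt":30,"tu":26,"u":66},[11,85,56,43,23],[75,92,49,55,0],[84,78]],"vpe":{"mb":{"d":13,"h":32,"vz":38},"nwo":[84,4,69,56,29]}}
After op 10 (add /vpe/nwo/5 63): {"b":[42,{"i":19,"tqr":66},{"kf":86,"tm":72,"vz":91},[30,95]],"c":53,"dt":[[65,21,92,52,96],18,{"rt":30,"tu":26,"u":66},[11,85,56,43,23],[75,92,49,55,0],[84,78]],"vpe":{"mb":{"d":13,"h":32,"vz":38},"nwo":[84,4,69,56,29,63]}}
After op 11 (add /dt/4/1 77): {"b":[42,{"i":19,"tqr":66},{"kf":86,"tm":72,"vz":91},[30,95]],"c":53,"dt":[[65,21,92,52,96],18,{"rt":30,"tu":26,"u":66},[11,85,56,43,23],[75,77,92,49,55,0],[84,78]],"vpe":{"mb":{"d":13,"h":32,"vz":38},"nwo":[84,4,69,56,29,63]}}

Answer: {"b":[42,{"i":19,"tqr":66},{"kf":86,"tm":72,"vz":91},[30,95]],"c":53,"dt":[[65,21,92,52,96],18,{"rt":30,"tu":26,"u":66},[11,85,56,43,23],[75,77,92,49,55,0],[84,78]],"vpe":{"mb":{"d":13,"h":32,"vz":38},"nwo":[84,4,69,56,29,63]}}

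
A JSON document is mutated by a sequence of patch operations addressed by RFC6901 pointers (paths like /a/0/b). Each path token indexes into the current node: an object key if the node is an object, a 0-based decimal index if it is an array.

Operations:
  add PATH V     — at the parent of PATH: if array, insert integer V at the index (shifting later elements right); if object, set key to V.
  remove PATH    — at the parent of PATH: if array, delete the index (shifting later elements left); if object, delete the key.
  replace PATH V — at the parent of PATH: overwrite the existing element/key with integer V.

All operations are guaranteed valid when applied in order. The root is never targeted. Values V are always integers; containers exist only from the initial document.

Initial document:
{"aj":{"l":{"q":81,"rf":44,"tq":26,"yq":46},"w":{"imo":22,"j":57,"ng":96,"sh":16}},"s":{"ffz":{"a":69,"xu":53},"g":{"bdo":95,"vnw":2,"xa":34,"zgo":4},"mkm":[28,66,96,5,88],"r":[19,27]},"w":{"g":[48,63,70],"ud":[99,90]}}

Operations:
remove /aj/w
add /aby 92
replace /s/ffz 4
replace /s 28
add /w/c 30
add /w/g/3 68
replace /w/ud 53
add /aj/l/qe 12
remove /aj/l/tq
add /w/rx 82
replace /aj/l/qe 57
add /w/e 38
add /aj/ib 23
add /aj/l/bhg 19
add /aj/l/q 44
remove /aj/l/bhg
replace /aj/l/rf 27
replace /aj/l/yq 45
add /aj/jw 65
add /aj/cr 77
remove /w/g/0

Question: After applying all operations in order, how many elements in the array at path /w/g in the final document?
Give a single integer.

Answer: 3

Derivation:
After op 1 (remove /aj/w): {"aj":{"l":{"q":81,"rf":44,"tq":26,"yq":46}},"s":{"ffz":{"a":69,"xu":53},"g":{"bdo":95,"vnw":2,"xa":34,"zgo":4},"mkm":[28,66,96,5,88],"r":[19,27]},"w":{"g":[48,63,70],"ud":[99,90]}}
After op 2 (add /aby 92): {"aby":92,"aj":{"l":{"q":81,"rf":44,"tq":26,"yq":46}},"s":{"ffz":{"a":69,"xu":53},"g":{"bdo":95,"vnw":2,"xa":34,"zgo":4},"mkm":[28,66,96,5,88],"r":[19,27]},"w":{"g":[48,63,70],"ud":[99,90]}}
After op 3 (replace /s/ffz 4): {"aby":92,"aj":{"l":{"q":81,"rf":44,"tq":26,"yq":46}},"s":{"ffz":4,"g":{"bdo":95,"vnw":2,"xa":34,"zgo":4},"mkm":[28,66,96,5,88],"r":[19,27]},"w":{"g":[48,63,70],"ud":[99,90]}}
After op 4 (replace /s 28): {"aby":92,"aj":{"l":{"q":81,"rf":44,"tq":26,"yq":46}},"s":28,"w":{"g":[48,63,70],"ud":[99,90]}}
After op 5 (add /w/c 30): {"aby":92,"aj":{"l":{"q":81,"rf":44,"tq":26,"yq":46}},"s":28,"w":{"c":30,"g":[48,63,70],"ud":[99,90]}}
After op 6 (add /w/g/3 68): {"aby":92,"aj":{"l":{"q":81,"rf":44,"tq":26,"yq":46}},"s":28,"w":{"c":30,"g":[48,63,70,68],"ud":[99,90]}}
After op 7 (replace /w/ud 53): {"aby":92,"aj":{"l":{"q":81,"rf":44,"tq":26,"yq":46}},"s":28,"w":{"c":30,"g":[48,63,70,68],"ud":53}}
After op 8 (add /aj/l/qe 12): {"aby":92,"aj":{"l":{"q":81,"qe":12,"rf":44,"tq":26,"yq":46}},"s":28,"w":{"c":30,"g":[48,63,70,68],"ud":53}}
After op 9 (remove /aj/l/tq): {"aby":92,"aj":{"l":{"q":81,"qe":12,"rf":44,"yq":46}},"s":28,"w":{"c":30,"g":[48,63,70,68],"ud":53}}
After op 10 (add /w/rx 82): {"aby":92,"aj":{"l":{"q":81,"qe":12,"rf":44,"yq":46}},"s":28,"w":{"c":30,"g":[48,63,70,68],"rx":82,"ud":53}}
After op 11 (replace /aj/l/qe 57): {"aby":92,"aj":{"l":{"q":81,"qe":57,"rf":44,"yq":46}},"s":28,"w":{"c":30,"g":[48,63,70,68],"rx":82,"ud":53}}
After op 12 (add /w/e 38): {"aby":92,"aj":{"l":{"q":81,"qe":57,"rf":44,"yq":46}},"s":28,"w":{"c":30,"e":38,"g":[48,63,70,68],"rx":82,"ud":53}}
After op 13 (add /aj/ib 23): {"aby":92,"aj":{"ib":23,"l":{"q":81,"qe":57,"rf":44,"yq":46}},"s":28,"w":{"c":30,"e":38,"g":[48,63,70,68],"rx":82,"ud":53}}
After op 14 (add /aj/l/bhg 19): {"aby":92,"aj":{"ib":23,"l":{"bhg":19,"q":81,"qe":57,"rf":44,"yq":46}},"s":28,"w":{"c":30,"e":38,"g":[48,63,70,68],"rx":82,"ud":53}}
After op 15 (add /aj/l/q 44): {"aby":92,"aj":{"ib":23,"l":{"bhg":19,"q":44,"qe":57,"rf":44,"yq":46}},"s":28,"w":{"c":30,"e":38,"g":[48,63,70,68],"rx":82,"ud":53}}
After op 16 (remove /aj/l/bhg): {"aby":92,"aj":{"ib":23,"l":{"q":44,"qe":57,"rf":44,"yq":46}},"s":28,"w":{"c":30,"e":38,"g":[48,63,70,68],"rx":82,"ud":53}}
After op 17 (replace /aj/l/rf 27): {"aby":92,"aj":{"ib":23,"l":{"q":44,"qe":57,"rf":27,"yq":46}},"s":28,"w":{"c":30,"e":38,"g":[48,63,70,68],"rx":82,"ud":53}}
After op 18 (replace /aj/l/yq 45): {"aby":92,"aj":{"ib":23,"l":{"q":44,"qe":57,"rf":27,"yq":45}},"s":28,"w":{"c":30,"e":38,"g":[48,63,70,68],"rx":82,"ud":53}}
After op 19 (add /aj/jw 65): {"aby":92,"aj":{"ib":23,"jw":65,"l":{"q":44,"qe":57,"rf":27,"yq":45}},"s":28,"w":{"c":30,"e":38,"g":[48,63,70,68],"rx":82,"ud":53}}
After op 20 (add /aj/cr 77): {"aby":92,"aj":{"cr":77,"ib":23,"jw":65,"l":{"q":44,"qe":57,"rf":27,"yq":45}},"s":28,"w":{"c":30,"e":38,"g":[48,63,70,68],"rx":82,"ud":53}}
After op 21 (remove /w/g/0): {"aby":92,"aj":{"cr":77,"ib":23,"jw":65,"l":{"q":44,"qe":57,"rf":27,"yq":45}},"s":28,"w":{"c":30,"e":38,"g":[63,70,68],"rx":82,"ud":53}}
Size at path /w/g: 3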